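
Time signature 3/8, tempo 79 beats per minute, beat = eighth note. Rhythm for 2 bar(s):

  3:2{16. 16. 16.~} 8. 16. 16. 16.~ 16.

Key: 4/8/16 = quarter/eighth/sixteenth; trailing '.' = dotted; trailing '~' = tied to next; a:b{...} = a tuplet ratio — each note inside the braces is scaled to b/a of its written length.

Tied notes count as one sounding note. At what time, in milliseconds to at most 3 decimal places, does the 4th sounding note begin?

note 4 onset = 3b = 2278.481ms

1. 0.0ms @ 0 + 379.747ms (1/2)
2. 379.747ms @ 1/2 + 379.747ms (1/2)
3. 759.494ms @ 1 + 1518.987ms (2)
4. 2278.481ms @ 3 + 569.62ms (3/4)
5. 2848.101ms @ 15/4 + 569.62ms (3/4)
6. 3417.722ms @ 9/2 + 1139.241ms (3/2)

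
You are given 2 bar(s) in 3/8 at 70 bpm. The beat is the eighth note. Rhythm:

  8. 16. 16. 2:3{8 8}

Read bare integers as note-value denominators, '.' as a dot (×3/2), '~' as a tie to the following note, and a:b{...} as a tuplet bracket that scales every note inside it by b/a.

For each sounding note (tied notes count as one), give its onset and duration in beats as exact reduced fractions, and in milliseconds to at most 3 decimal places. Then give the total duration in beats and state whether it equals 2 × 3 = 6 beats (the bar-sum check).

1) 0.0ms=0b +1285.714ms=3/2b
2) 1285.714ms=3/2b +642.857ms=3/4b
3) 1928.571ms=9/4b +642.857ms=3/4b
4) 2571.429ms=3b +1285.714ms=3/2b
5) 3857.143ms=9/2b +1285.714ms=3/2b
Σ=6b of 6 (70bpm 3/8) — PASS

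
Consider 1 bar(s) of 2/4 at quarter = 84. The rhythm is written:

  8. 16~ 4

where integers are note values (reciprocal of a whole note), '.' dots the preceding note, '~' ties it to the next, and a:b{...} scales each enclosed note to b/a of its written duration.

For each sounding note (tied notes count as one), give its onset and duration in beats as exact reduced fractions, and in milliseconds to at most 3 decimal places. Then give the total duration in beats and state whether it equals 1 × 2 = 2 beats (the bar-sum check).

1) 0.0ms=0b +535.714ms=3/4b
2) 535.714ms=3/4b +892.857ms=5/4b
Σ=2b of 2 (84bpm 2/4) — PASS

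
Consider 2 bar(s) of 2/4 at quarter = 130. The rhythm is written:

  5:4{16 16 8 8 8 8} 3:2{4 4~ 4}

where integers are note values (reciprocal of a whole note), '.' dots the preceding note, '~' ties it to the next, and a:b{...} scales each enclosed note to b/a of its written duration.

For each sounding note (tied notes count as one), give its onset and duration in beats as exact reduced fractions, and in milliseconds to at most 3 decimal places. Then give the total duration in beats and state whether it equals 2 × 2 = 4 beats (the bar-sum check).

1) 0.0ms=0b +92.308ms=1/5b
2) 92.308ms=1/5b +92.308ms=1/5b
3) 184.615ms=2/5b +184.615ms=2/5b
4) 369.231ms=4/5b +184.615ms=2/5b
5) 553.846ms=6/5b +184.615ms=2/5b
6) 738.462ms=8/5b +184.615ms=2/5b
7) 923.077ms=2b +307.692ms=2/3b
8) 1230.769ms=8/3b +615.385ms=4/3b
Σ=4b of 4 (130bpm 2/4) — PASS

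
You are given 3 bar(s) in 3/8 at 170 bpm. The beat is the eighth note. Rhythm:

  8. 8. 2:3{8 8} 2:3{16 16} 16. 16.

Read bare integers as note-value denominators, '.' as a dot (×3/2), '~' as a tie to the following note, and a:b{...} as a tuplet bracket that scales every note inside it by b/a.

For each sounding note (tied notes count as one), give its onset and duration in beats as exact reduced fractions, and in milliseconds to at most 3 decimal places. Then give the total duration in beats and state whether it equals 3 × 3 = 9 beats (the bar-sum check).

1) 0.0ms=0b +529.412ms=3/2b
2) 529.412ms=3/2b +529.412ms=3/2b
3) 1058.824ms=3b +529.412ms=3/2b
4) 1588.235ms=9/2b +529.412ms=3/2b
5) 2117.647ms=6b +264.706ms=3/4b
6) 2382.353ms=27/4b +264.706ms=3/4b
7) 2647.059ms=15/2b +264.706ms=3/4b
8) 2911.765ms=33/4b +264.706ms=3/4b
Σ=9b of 9 (170bpm 3/8) — PASS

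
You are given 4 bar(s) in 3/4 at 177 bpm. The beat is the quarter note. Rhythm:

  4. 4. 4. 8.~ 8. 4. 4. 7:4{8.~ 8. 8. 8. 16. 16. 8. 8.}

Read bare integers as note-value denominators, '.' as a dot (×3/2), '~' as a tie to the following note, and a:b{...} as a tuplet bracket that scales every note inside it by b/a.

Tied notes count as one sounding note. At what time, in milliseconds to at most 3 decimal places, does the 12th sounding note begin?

note 12 onset = 78/7b = 3777.24ms

1. 0.0ms @ 0 + 508.475ms (3/2)
2. 508.475ms @ 3/2 + 508.475ms (3/2)
3. 1016.949ms @ 3 + 508.475ms (3/2)
4. 1525.424ms @ 9/2 + 508.475ms (3/2)
5. 2033.898ms @ 6 + 508.475ms (3/2)
6. 2542.373ms @ 15/2 + 508.475ms (3/2)
7. 3050.847ms @ 9 + 290.557ms (6/7)
8. 3341.404ms @ 69/7 + 145.278ms (3/7)
9. 3486.683ms @ 72/7 + 145.278ms (3/7)
10. 3631.961ms @ 75/7 + 72.639ms (3/14)
11. 3704.6ms @ 153/14 + 72.639ms (3/14)
12. 3777.24ms @ 78/7 + 145.278ms (3/7)
13. 3922.518ms @ 81/7 + 145.278ms (3/7)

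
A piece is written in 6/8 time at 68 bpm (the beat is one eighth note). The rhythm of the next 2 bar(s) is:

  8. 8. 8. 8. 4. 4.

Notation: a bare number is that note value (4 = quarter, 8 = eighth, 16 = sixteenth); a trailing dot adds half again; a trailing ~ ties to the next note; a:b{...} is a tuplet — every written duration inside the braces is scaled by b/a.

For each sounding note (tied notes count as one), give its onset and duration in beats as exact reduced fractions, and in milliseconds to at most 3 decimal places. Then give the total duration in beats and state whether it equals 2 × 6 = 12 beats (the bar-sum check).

1) 0.0ms=0b +1323.529ms=3/2b
2) 1323.529ms=3/2b +1323.529ms=3/2b
3) 2647.059ms=3b +1323.529ms=3/2b
4) 3970.588ms=9/2b +1323.529ms=3/2b
5) 5294.118ms=6b +2647.059ms=3b
6) 7941.176ms=9b +2647.059ms=3b
Σ=12b of 12 (68bpm 6/8) — PASS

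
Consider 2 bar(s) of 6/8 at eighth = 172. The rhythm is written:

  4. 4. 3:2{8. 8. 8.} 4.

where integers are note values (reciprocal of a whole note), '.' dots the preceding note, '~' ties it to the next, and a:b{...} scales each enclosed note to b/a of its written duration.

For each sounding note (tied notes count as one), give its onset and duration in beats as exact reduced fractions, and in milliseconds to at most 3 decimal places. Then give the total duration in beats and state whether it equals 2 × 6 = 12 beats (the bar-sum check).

1) 0.0ms=0b +1046.512ms=3b
2) 1046.512ms=3b +1046.512ms=3b
3) 2093.023ms=6b +348.837ms=1b
4) 2441.86ms=7b +348.837ms=1b
5) 2790.698ms=8b +348.837ms=1b
6) 3139.535ms=9b +1046.512ms=3b
Σ=12b of 12 (172bpm 6/8) — PASS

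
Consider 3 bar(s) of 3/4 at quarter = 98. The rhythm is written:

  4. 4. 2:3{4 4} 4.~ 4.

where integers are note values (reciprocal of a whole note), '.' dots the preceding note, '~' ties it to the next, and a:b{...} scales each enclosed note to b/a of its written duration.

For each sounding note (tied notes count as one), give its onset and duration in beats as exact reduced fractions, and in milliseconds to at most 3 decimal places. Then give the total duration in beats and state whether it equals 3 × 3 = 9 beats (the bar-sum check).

1) 0.0ms=0b +918.367ms=3/2b
2) 918.367ms=3/2b +918.367ms=3/2b
3) 1836.735ms=3b +918.367ms=3/2b
4) 2755.102ms=9/2b +918.367ms=3/2b
5) 3673.469ms=6b +1836.735ms=3b
Σ=9b of 9 (98bpm 3/4) — PASS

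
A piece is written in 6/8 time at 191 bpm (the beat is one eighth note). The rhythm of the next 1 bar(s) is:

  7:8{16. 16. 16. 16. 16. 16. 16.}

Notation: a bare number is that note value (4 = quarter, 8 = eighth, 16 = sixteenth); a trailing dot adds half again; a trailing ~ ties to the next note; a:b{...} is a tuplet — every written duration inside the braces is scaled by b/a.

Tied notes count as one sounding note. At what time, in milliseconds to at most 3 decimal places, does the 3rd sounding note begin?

1. 0.0ms @ 0 + 269.26ms (6/7)
2. 269.26ms @ 6/7 + 269.26ms (6/7)
3. 538.519ms @ 12/7 + 269.26ms (6/7)
4. 807.779ms @ 18/7 + 269.26ms (6/7)
5. 1077.038ms @ 24/7 + 269.26ms (6/7)
6. 1346.298ms @ 30/7 + 269.26ms (6/7)
7. 1615.557ms @ 36/7 + 269.26ms (6/7)

note 3 onset = 12/7b = 538.519ms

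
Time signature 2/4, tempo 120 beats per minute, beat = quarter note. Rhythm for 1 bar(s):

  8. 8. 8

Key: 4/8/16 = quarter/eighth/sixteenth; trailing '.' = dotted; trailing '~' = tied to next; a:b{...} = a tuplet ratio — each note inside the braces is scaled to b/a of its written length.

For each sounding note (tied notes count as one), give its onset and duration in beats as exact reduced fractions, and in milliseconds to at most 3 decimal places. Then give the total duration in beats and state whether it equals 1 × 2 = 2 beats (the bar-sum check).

1) 0.0ms=0b +375.0ms=3/4b
2) 375.0ms=3/4b +375.0ms=3/4b
3) 750.0ms=3/2b +250.0ms=1/2b
Σ=2b of 2 (120bpm 2/4) — PASS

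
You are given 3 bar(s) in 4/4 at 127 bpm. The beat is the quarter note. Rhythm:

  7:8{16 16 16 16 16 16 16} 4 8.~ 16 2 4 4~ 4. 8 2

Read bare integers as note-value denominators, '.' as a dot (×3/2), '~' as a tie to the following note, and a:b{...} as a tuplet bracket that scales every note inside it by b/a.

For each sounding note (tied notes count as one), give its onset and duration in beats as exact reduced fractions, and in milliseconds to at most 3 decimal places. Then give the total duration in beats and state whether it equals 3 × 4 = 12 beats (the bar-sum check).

1) 0.0ms=0b +134.983ms=2/7b
2) 134.983ms=2/7b +134.983ms=2/7b
3) 269.966ms=4/7b +134.983ms=2/7b
4) 404.949ms=6/7b +134.983ms=2/7b
5) 539.933ms=8/7b +134.983ms=2/7b
6) 674.916ms=10/7b +134.983ms=2/7b
7) 809.899ms=12/7b +134.983ms=2/7b
8) 944.882ms=2b +472.441ms=1b
9) 1417.323ms=3b +472.441ms=1b
10) 1889.764ms=4b +944.882ms=2b
11) 2834.646ms=6b +472.441ms=1b
12) 3307.087ms=7b +1181.102ms=5/2b
13) 4488.189ms=19/2b +236.22ms=1/2b
14) 4724.409ms=10b +944.882ms=2b
Σ=12b of 12 (127bpm 4/4) — PASS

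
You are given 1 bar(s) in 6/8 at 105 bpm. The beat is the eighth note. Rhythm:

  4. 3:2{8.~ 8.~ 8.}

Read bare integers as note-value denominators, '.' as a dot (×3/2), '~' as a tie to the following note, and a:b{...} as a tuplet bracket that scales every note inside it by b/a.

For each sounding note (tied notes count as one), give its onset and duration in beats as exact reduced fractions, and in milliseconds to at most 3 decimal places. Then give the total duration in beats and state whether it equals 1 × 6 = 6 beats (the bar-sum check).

1) 0.0ms=0b +1714.286ms=3b
2) 1714.286ms=3b +1714.286ms=3b
Σ=6b of 6 (105bpm 6/8) — PASS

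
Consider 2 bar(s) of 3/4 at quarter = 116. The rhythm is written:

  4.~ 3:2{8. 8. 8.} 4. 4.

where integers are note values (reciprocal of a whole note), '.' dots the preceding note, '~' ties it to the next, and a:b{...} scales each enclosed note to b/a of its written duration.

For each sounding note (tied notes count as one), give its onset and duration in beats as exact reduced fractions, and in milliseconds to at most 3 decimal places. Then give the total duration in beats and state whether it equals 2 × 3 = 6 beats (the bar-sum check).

1) 0.0ms=0b +1034.483ms=2b
2) 1034.483ms=2b +258.621ms=1/2b
3) 1293.103ms=5/2b +258.621ms=1/2b
4) 1551.724ms=3b +775.862ms=3/2b
5) 2327.586ms=9/2b +775.862ms=3/2b
Σ=6b of 6 (116bpm 3/4) — PASS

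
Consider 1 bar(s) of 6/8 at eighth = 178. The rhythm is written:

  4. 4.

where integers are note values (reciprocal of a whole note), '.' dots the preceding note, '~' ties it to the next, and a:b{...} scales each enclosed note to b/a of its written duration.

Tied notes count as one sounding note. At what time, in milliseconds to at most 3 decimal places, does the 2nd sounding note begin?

1. 0.0ms @ 0 + 1011.236ms (3)
2. 1011.236ms @ 3 + 1011.236ms (3)

note 2 onset = 3b = 1011.236ms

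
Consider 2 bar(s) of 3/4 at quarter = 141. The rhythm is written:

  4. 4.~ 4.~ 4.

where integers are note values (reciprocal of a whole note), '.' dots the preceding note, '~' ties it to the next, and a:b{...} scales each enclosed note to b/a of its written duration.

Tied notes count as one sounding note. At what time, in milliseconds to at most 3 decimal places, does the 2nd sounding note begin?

note 2 onset = 3/2b = 638.298ms

1. 0.0ms @ 0 + 638.298ms (3/2)
2. 638.298ms @ 3/2 + 1914.894ms (9/2)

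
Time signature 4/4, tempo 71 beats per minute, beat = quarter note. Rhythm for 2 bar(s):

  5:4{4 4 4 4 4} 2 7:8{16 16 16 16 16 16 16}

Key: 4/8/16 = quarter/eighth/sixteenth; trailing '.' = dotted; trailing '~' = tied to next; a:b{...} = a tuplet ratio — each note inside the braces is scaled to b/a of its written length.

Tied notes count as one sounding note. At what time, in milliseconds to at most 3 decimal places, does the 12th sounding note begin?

1. 0.0ms @ 0 + 676.056ms (4/5)
2. 676.056ms @ 4/5 + 676.056ms (4/5)
3. 1352.113ms @ 8/5 + 676.056ms (4/5)
4. 2028.169ms @ 12/5 + 676.056ms (4/5)
5. 2704.225ms @ 16/5 + 676.056ms (4/5)
6. 3380.282ms @ 4 + 1690.141ms (2)
7. 5070.423ms @ 6 + 241.449ms (2/7)
8. 5311.871ms @ 44/7 + 241.449ms (2/7)
9. 5553.32ms @ 46/7 + 241.449ms (2/7)
10. 5794.769ms @ 48/7 + 241.449ms (2/7)
11. 6036.217ms @ 50/7 + 241.449ms (2/7)
12. 6277.666ms @ 52/7 + 241.449ms (2/7)
13. 6519.115ms @ 54/7 + 241.449ms (2/7)

note 12 onset = 52/7b = 6277.666ms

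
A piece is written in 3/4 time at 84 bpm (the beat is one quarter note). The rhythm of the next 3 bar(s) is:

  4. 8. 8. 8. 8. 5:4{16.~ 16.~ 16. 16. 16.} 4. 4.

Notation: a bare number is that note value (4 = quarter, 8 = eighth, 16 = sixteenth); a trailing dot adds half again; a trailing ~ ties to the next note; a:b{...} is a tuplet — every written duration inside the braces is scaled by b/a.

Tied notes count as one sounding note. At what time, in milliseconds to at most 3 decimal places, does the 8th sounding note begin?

1. 0.0ms @ 0 + 1071.429ms (3/2)
2. 1071.429ms @ 3/2 + 535.714ms (3/4)
3. 1607.143ms @ 9/4 + 535.714ms (3/4)
4. 2142.857ms @ 3 + 535.714ms (3/4)
5. 2678.571ms @ 15/4 + 535.714ms (3/4)
6. 3214.286ms @ 9/2 + 642.857ms (9/10)
7. 3857.143ms @ 27/5 + 214.286ms (3/10)
8. 4071.429ms @ 57/10 + 214.286ms (3/10)
9. 4285.714ms @ 6 + 1071.429ms (3/2)
10. 5357.143ms @ 15/2 + 1071.429ms (3/2)

note 8 onset = 57/10b = 4071.429ms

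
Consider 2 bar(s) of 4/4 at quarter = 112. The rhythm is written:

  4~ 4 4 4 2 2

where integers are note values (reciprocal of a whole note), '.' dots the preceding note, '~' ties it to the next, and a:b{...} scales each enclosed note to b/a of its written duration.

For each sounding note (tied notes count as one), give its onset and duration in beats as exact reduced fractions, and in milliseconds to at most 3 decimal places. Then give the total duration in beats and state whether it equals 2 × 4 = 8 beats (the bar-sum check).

1) 0.0ms=0b +1071.429ms=2b
2) 1071.429ms=2b +535.714ms=1b
3) 1607.143ms=3b +535.714ms=1b
4) 2142.857ms=4b +1071.429ms=2b
5) 3214.286ms=6b +1071.429ms=2b
Σ=8b of 8 (112bpm 4/4) — PASS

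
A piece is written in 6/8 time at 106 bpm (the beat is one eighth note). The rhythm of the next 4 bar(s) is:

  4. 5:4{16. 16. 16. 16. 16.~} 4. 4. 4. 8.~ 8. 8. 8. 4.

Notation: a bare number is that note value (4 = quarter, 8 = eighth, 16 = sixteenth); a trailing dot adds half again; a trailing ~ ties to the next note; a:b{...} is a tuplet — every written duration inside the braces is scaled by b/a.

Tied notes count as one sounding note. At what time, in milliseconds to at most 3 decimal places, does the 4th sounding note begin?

note 4 onset = 21/5b = 2377.358ms

1. 0.0ms @ 0 + 1698.113ms (3)
2. 1698.113ms @ 3 + 339.623ms (3/5)
3. 2037.736ms @ 18/5 + 339.623ms (3/5)
4. 2377.358ms @ 21/5 + 339.623ms (3/5)
5. 2716.981ms @ 24/5 + 339.623ms (3/5)
6. 3056.604ms @ 27/5 + 2037.736ms (18/5)
7. 5094.34ms @ 9 + 1698.113ms (3)
8. 6792.453ms @ 12 + 1698.113ms (3)
9. 8490.566ms @ 15 + 1698.113ms (3)
10. 10188.679ms @ 18 + 849.057ms (3/2)
11. 11037.736ms @ 39/2 + 849.057ms (3/2)
12. 11886.792ms @ 21 + 1698.113ms (3)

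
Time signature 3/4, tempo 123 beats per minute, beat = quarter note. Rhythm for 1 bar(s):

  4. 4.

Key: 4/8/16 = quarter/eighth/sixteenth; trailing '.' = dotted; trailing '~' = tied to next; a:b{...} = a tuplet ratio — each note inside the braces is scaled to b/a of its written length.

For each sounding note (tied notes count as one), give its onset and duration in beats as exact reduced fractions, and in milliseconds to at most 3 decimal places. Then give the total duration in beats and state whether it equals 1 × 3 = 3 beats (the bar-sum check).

1) 0.0ms=0b +731.707ms=3/2b
2) 731.707ms=3/2b +731.707ms=3/2b
Σ=3b of 3 (123bpm 3/4) — PASS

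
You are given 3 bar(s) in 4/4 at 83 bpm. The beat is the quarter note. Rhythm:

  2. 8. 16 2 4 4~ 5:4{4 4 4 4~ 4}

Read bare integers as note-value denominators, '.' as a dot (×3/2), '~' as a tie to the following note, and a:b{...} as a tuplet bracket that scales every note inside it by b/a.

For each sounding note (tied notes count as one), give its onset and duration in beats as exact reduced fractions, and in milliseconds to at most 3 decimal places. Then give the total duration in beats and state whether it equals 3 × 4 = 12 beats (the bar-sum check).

1) 0.0ms=0b +2168.675ms=3b
2) 2168.675ms=3b +542.169ms=3/4b
3) 2710.843ms=15/4b +180.723ms=1/4b
4) 2891.566ms=4b +1445.783ms=2b
5) 4337.349ms=6b +722.892ms=1b
6) 5060.241ms=7b +1301.205ms=9/5b
7) 6361.446ms=44/5b +578.313ms=4/5b
8) 6939.759ms=48/5b +578.313ms=4/5b
9) 7518.072ms=52/5b +1156.627ms=8/5b
Σ=12b of 12 (83bpm 4/4) — PASS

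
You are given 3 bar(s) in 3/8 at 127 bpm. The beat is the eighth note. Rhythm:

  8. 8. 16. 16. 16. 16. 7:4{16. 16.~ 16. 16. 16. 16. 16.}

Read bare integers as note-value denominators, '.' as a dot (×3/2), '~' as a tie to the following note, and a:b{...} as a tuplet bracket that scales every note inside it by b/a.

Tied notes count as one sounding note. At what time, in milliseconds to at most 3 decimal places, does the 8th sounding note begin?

1. 0.0ms @ 0 + 708.661ms (3/2)
2. 708.661ms @ 3/2 + 708.661ms (3/2)
3. 1417.323ms @ 3 + 354.331ms (3/4)
4. 1771.654ms @ 15/4 + 354.331ms (3/4)
5. 2125.984ms @ 9/2 + 354.331ms (3/4)
6. 2480.315ms @ 21/4 + 354.331ms (3/4)
7. 2834.646ms @ 6 + 202.475ms (3/7)
8. 3037.12ms @ 45/7 + 404.949ms (6/7)
9. 3442.07ms @ 51/7 + 202.475ms (3/7)
10. 3644.544ms @ 54/7 + 202.475ms (3/7)
11. 3847.019ms @ 57/7 + 202.475ms (3/7)
12. 4049.494ms @ 60/7 + 202.475ms (3/7)

note 8 onset = 45/7b = 3037.12ms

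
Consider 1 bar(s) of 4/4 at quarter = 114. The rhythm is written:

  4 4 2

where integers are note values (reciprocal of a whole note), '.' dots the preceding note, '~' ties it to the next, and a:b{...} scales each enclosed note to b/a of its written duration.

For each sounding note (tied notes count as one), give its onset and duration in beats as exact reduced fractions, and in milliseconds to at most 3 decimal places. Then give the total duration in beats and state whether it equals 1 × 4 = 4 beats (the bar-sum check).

1) 0.0ms=0b +526.316ms=1b
2) 526.316ms=1b +526.316ms=1b
3) 1052.632ms=2b +1052.632ms=2b
Σ=4b of 4 (114bpm 4/4) — PASS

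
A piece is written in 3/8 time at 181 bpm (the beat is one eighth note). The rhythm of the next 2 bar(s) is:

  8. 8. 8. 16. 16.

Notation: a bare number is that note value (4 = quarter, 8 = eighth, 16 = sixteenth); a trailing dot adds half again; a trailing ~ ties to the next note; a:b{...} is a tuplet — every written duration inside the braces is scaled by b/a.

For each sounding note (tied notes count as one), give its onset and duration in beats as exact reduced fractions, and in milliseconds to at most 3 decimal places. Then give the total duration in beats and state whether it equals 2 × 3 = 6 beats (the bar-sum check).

1) 0.0ms=0b +497.238ms=3/2b
2) 497.238ms=3/2b +497.238ms=3/2b
3) 994.475ms=3b +497.238ms=3/2b
4) 1491.713ms=9/2b +248.619ms=3/4b
5) 1740.331ms=21/4b +248.619ms=3/4b
Σ=6b of 6 (181bpm 3/8) — PASS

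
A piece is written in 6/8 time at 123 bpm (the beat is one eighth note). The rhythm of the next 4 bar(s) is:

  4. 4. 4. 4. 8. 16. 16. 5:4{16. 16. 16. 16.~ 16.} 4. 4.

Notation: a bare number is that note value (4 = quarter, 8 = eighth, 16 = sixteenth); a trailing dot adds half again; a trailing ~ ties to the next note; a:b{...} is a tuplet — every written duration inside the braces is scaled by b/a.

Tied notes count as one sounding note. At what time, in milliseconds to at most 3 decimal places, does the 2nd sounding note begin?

note 2 onset = 3b = 1463.415ms

1. 0.0ms @ 0 + 1463.415ms (3)
2. 1463.415ms @ 3 + 1463.415ms (3)
3. 2926.829ms @ 6 + 1463.415ms (3)
4. 4390.244ms @ 9 + 1463.415ms (3)
5. 5853.659ms @ 12 + 731.707ms (3/2)
6. 6585.366ms @ 27/2 + 365.854ms (3/4)
7. 6951.22ms @ 57/4 + 365.854ms (3/4)
8. 7317.073ms @ 15 + 292.683ms (3/5)
9. 7609.756ms @ 78/5 + 292.683ms (3/5)
10. 7902.439ms @ 81/5 + 292.683ms (3/5)
11. 8195.122ms @ 84/5 + 585.366ms (6/5)
12. 8780.488ms @ 18 + 1463.415ms (3)
13. 10243.902ms @ 21 + 1463.415ms (3)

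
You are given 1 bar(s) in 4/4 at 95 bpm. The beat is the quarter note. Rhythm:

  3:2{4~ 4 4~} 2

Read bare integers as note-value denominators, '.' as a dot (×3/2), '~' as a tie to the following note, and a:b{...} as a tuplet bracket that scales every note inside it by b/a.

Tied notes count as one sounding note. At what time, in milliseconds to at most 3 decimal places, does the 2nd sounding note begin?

1. 0.0ms @ 0 + 842.105ms (4/3)
2. 842.105ms @ 4/3 + 1684.211ms (8/3)

note 2 onset = 4/3b = 842.105ms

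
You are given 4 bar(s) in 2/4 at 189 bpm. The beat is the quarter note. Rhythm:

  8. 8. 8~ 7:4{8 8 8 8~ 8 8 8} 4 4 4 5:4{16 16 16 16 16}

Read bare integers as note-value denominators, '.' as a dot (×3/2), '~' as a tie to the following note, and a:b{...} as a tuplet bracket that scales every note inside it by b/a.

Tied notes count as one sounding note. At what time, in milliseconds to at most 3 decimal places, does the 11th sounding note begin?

note 11 onset = 6b = 1904.762ms

1. 0.0ms @ 0 + 238.095ms (3/4)
2. 238.095ms @ 3/4 + 238.095ms (3/4)
3. 476.19ms @ 3/2 + 249.433ms (11/14)
4. 725.624ms @ 16/7 + 90.703ms (2/7)
5. 816.327ms @ 18/7 + 90.703ms (2/7)
6. 907.029ms @ 20/7 + 181.406ms (4/7)
7. 1088.435ms @ 24/7 + 90.703ms (2/7)
8. 1179.138ms @ 26/7 + 90.703ms (2/7)
9. 1269.841ms @ 4 + 317.46ms (1)
10. 1587.302ms @ 5 + 317.46ms (1)
11. 1904.762ms @ 6 + 317.46ms (1)
12. 2222.222ms @ 7 + 63.492ms (1/5)
13. 2285.714ms @ 36/5 + 63.492ms (1/5)
14. 2349.206ms @ 37/5 + 63.492ms (1/5)
15. 2412.698ms @ 38/5 + 63.492ms (1/5)
16. 2476.19ms @ 39/5 + 63.492ms (1/5)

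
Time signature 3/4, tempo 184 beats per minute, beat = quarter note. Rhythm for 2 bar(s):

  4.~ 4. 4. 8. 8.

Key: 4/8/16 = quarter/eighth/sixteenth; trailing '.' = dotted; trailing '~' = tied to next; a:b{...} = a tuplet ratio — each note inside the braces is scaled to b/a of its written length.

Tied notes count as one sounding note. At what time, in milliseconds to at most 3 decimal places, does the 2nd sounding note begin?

1. 0.0ms @ 0 + 978.261ms (3)
2. 978.261ms @ 3 + 489.13ms (3/2)
3. 1467.391ms @ 9/2 + 244.565ms (3/4)
4. 1711.957ms @ 21/4 + 244.565ms (3/4)

note 2 onset = 3b = 978.261ms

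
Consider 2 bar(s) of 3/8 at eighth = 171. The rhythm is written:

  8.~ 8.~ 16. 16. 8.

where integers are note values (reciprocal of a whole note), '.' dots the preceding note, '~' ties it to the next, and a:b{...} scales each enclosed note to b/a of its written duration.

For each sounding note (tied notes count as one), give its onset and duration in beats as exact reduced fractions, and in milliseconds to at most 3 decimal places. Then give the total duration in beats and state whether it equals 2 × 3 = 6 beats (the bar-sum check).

1) 0.0ms=0b +1315.789ms=15/4b
2) 1315.789ms=15/4b +263.158ms=3/4b
3) 1578.947ms=9/2b +526.316ms=3/2b
Σ=6b of 6 (171bpm 3/8) — PASS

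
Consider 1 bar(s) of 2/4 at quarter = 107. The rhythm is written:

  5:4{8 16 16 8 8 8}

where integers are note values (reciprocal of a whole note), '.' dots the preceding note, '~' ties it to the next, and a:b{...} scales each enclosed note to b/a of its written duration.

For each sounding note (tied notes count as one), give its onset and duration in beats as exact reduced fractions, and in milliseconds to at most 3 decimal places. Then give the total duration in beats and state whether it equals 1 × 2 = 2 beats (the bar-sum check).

1) 0.0ms=0b +224.299ms=2/5b
2) 224.299ms=2/5b +112.15ms=1/5b
3) 336.449ms=3/5b +112.15ms=1/5b
4) 448.598ms=4/5b +224.299ms=2/5b
5) 672.897ms=6/5b +224.299ms=2/5b
6) 897.196ms=8/5b +224.299ms=2/5b
Σ=2b of 2 (107bpm 2/4) — PASS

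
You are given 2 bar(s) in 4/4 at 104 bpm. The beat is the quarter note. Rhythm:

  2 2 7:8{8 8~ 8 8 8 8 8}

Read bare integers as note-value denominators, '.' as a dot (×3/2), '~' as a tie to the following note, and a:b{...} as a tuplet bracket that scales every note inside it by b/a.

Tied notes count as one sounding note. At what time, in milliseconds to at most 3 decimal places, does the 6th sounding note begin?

1. 0.0ms @ 0 + 1153.846ms (2)
2. 1153.846ms @ 2 + 1153.846ms (2)
3. 2307.692ms @ 4 + 329.67ms (4/7)
4. 2637.363ms @ 32/7 + 659.341ms (8/7)
5. 3296.703ms @ 40/7 + 329.67ms (4/7)
6. 3626.374ms @ 44/7 + 329.67ms (4/7)
7. 3956.044ms @ 48/7 + 329.67ms (4/7)
8. 4285.714ms @ 52/7 + 329.67ms (4/7)

note 6 onset = 44/7b = 3626.374ms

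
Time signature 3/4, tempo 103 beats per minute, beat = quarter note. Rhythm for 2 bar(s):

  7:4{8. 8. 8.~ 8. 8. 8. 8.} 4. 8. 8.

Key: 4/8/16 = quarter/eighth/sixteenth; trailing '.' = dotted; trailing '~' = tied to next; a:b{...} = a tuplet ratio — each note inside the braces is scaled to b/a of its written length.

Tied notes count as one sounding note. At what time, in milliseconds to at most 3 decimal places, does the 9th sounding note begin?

1. 0.0ms @ 0 + 249.653ms (3/7)
2. 249.653ms @ 3/7 + 249.653ms (3/7)
3. 499.307ms @ 6/7 + 499.307ms (6/7)
4. 998.613ms @ 12/7 + 249.653ms (3/7)
5. 1248.266ms @ 15/7 + 249.653ms (3/7)
6. 1497.92ms @ 18/7 + 249.653ms (3/7)
7. 1747.573ms @ 3 + 873.786ms (3/2)
8. 2621.359ms @ 9/2 + 436.893ms (3/4)
9. 3058.252ms @ 21/4 + 436.893ms (3/4)

note 9 onset = 21/4b = 3058.252ms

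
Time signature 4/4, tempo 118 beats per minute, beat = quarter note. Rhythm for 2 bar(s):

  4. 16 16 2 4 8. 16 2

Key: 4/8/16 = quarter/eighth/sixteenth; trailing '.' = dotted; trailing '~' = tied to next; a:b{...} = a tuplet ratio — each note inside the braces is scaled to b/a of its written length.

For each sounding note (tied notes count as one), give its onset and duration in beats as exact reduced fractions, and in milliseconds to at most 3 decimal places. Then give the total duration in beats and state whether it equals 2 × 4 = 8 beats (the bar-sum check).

1) 0.0ms=0b +762.712ms=3/2b
2) 762.712ms=3/2b +127.119ms=1/4b
3) 889.831ms=7/4b +127.119ms=1/4b
4) 1016.949ms=2b +1016.949ms=2b
5) 2033.898ms=4b +508.475ms=1b
6) 2542.373ms=5b +381.356ms=3/4b
7) 2923.729ms=23/4b +127.119ms=1/4b
8) 3050.847ms=6b +1016.949ms=2b
Σ=8b of 8 (118bpm 4/4) — PASS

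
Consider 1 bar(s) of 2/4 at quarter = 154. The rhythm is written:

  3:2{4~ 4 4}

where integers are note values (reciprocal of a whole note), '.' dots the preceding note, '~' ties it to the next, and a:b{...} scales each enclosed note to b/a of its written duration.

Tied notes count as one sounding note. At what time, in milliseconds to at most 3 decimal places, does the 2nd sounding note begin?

note 2 onset = 4/3b = 519.481ms

1. 0.0ms @ 0 + 519.481ms (4/3)
2. 519.481ms @ 4/3 + 259.74ms (2/3)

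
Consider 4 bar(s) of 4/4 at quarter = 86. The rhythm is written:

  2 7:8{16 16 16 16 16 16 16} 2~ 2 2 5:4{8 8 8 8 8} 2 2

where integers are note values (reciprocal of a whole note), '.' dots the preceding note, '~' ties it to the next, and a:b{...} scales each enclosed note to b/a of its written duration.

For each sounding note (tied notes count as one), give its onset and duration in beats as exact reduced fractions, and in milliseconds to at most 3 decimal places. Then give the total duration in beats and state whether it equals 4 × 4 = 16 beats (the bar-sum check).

1) 0.0ms=0b +1395.349ms=2b
2) 1395.349ms=2b +199.336ms=2/7b
3) 1594.684ms=16/7b +199.336ms=2/7b
4) 1794.02ms=18/7b +199.336ms=2/7b
5) 1993.355ms=20/7b +199.336ms=2/7b
6) 2192.691ms=22/7b +199.336ms=2/7b
7) 2392.027ms=24/7b +199.336ms=2/7b
8) 2591.362ms=26/7b +199.336ms=2/7b
9) 2790.698ms=4b +2790.698ms=4b
10) 5581.395ms=8b +1395.349ms=2b
11) 6976.744ms=10b +279.07ms=2/5b
12) 7255.814ms=52/5b +279.07ms=2/5b
13) 7534.884ms=54/5b +279.07ms=2/5b
14) 7813.953ms=56/5b +279.07ms=2/5b
15) 8093.023ms=58/5b +279.07ms=2/5b
16) 8372.093ms=12b +1395.349ms=2b
17) 9767.442ms=14b +1395.349ms=2b
Σ=16b of 16 (86bpm 4/4) — PASS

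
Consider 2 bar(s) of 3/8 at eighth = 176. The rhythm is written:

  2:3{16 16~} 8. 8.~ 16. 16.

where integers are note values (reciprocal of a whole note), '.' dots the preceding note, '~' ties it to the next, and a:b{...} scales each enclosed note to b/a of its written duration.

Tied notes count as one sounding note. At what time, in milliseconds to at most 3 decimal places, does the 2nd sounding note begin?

1. 0.0ms @ 0 + 255.682ms (3/4)
2. 255.682ms @ 3/4 + 767.045ms (9/4)
3. 1022.727ms @ 3 + 767.045ms (9/4)
4. 1789.773ms @ 21/4 + 255.682ms (3/4)

note 2 onset = 3/4b = 255.682ms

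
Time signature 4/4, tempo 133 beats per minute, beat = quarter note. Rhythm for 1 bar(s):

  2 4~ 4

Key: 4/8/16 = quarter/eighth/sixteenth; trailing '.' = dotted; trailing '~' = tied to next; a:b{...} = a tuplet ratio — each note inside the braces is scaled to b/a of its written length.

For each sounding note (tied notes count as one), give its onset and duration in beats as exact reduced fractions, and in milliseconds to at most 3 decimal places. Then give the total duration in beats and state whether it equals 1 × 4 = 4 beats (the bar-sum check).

1) 0.0ms=0b +902.256ms=2b
2) 902.256ms=2b +902.256ms=2b
Σ=4b of 4 (133bpm 4/4) — PASS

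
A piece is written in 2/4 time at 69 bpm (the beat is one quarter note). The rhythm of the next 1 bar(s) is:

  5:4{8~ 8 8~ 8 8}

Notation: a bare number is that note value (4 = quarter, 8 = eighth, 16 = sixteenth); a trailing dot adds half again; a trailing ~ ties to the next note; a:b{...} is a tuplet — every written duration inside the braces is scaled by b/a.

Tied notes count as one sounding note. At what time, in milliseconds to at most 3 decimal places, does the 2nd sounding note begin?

note 2 onset = 4/5b = 695.652ms

1. 0.0ms @ 0 + 695.652ms (4/5)
2. 695.652ms @ 4/5 + 695.652ms (4/5)
3. 1391.304ms @ 8/5 + 347.826ms (2/5)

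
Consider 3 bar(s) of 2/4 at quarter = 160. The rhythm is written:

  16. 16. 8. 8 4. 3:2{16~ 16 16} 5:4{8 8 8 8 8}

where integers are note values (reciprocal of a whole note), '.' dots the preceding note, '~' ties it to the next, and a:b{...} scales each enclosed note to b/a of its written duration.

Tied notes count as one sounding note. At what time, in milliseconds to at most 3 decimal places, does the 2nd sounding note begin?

note 2 onset = 3/8b = 140.625ms

1. 0.0ms @ 0 + 140.625ms (3/8)
2. 140.625ms @ 3/8 + 140.625ms (3/8)
3. 281.25ms @ 3/4 + 281.25ms (3/4)
4. 562.5ms @ 3/2 + 187.5ms (1/2)
5. 750.0ms @ 2 + 562.5ms (3/2)
6. 1312.5ms @ 7/2 + 125.0ms (1/3)
7. 1437.5ms @ 23/6 + 62.5ms (1/6)
8. 1500.0ms @ 4 + 150.0ms (2/5)
9. 1650.0ms @ 22/5 + 150.0ms (2/5)
10. 1800.0ms @ 24/5 + 150.0ms (2/5)
11. 1950.0ms @ 26/5 + 150.0ms (2/5)
12. 2100.0ms @ 28/5 + 150.0ms (2/5)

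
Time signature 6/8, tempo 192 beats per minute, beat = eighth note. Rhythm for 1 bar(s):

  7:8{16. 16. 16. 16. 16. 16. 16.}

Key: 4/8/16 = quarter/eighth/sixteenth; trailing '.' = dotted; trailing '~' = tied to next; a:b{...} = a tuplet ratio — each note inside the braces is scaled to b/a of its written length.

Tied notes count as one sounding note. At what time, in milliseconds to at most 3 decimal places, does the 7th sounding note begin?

note 7 onset = 36/7b = 1607.143ms

1. 0.0ms @ 0 + 267.857ms (6/7)
2. 267.857ms @ 6/7 + 267.857ms (6/7)
3. 535.714ms @ 12/7 + 267.857ms (6/7)
4. 803.571ms @ 18/7 + 267.857ms (6/7)
5. 1071.429ms @ 24/7 + 267.857ms (6/7)
6. 1339.286ms @ 30/7 + 267.857ms (6/7)
7. 1607.143ms @ 36/7 + 267.857ms (6/7)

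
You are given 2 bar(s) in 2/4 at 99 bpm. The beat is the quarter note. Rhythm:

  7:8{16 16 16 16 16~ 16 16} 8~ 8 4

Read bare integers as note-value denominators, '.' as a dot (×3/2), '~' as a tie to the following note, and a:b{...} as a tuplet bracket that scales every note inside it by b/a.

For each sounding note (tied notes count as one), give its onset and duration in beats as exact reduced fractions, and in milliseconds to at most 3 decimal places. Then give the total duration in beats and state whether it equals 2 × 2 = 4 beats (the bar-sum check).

1) 0.0ms=0b +173.16ms=2/7b
2) 173.16ms=2/7b +173.16ms=2/7b
3) 346.32ms=4/7b +173.16ms=2/7b
4) 519.481ms=6/7b +173.16ms=2/7b
5) 692.641ms=8/7b +346.32ms=4/7b
6) 1038.961ms=12/7b +173.16ms=2/7b
7) 1212.121ms=2b +606.061ms=1b
8) 1818.182ms=3b +606.061ms=1b
Σ=4b of 4 (99bpm 2/4) — PASS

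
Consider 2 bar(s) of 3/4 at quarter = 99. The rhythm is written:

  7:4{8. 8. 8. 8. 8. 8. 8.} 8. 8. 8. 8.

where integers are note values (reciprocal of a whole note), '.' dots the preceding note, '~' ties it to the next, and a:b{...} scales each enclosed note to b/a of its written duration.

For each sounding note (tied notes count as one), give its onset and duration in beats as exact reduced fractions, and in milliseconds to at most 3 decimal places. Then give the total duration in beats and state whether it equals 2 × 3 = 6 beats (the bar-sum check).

1) 0.0ms=0b +259.74ms=3/7b
2) 259.74ms=3/7b +259.74ms=3/7b
3) 519.481ms=6/7b +259.74ms=3/7b
4) 779.221ms=9/7b +259.74ms=3/7b
5) 1038.961ms=12/7b +259.74ms=3/7b
6) 1298.701ms=15/7b +259.74ms=3/7b
7) 1558.442ms=18/7b +259.74ms=3/7b
8) 1818.182ms=3b +454.545ms=3/4b
9) 2272.727ms=15/4b +454.545ms=3/4b
10) 2727.273ms=9/2b +454.545ms=3/4b
11) 3181.818ms=21/4b +454.545ms=3/4b
Σ=6b of 6 (99bpm 3/4) — PASS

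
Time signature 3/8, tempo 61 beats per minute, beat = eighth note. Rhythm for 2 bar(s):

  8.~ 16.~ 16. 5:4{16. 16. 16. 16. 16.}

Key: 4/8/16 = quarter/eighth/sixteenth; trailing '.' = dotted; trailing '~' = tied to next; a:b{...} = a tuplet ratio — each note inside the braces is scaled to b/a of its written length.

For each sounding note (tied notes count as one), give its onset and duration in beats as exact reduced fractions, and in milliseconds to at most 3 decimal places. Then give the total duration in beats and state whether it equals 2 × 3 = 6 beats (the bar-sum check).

1) 0.0ms=0b +2950.82ms=3b
2) 2950.82ms=3b +590.164ms=3/5b
3) 3540.984ms=18/5b +590.164ms=3/5b
4) 4131.148ms=21/5b +590.164ms=3/5b
5) 4721.311ms=24/5b +590.164ms=3/5b
6) 5311.475ms=27/5b +590.164ms=3/5b
Σ=6b of 6 (61bpm 3/8) — PASS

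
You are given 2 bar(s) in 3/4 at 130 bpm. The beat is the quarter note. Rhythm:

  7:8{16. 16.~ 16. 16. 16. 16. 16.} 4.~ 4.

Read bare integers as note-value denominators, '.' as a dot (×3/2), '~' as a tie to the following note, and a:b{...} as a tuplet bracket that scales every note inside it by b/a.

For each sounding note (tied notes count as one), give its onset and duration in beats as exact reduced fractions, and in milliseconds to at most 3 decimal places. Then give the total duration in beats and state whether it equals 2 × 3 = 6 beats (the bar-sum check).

1) 0.0ms=0b +197.802ms=3/7b
2) 197.802ms=3/7b +395.604ms=6/7b
3) 593.407ms=9/7b +197.802ms=3/7b
4) 791.209ms=12/7b +197.802ms=3/7b
5) 989.011ms=15/7b +197.802ms=3/7b
6) 1186.813ms=18/7b +197.802ms=3/7b
7) 1384.615ms=3b +1384.615ms=3b
Σ=6b of 6 (130bpm 3/4) — PASS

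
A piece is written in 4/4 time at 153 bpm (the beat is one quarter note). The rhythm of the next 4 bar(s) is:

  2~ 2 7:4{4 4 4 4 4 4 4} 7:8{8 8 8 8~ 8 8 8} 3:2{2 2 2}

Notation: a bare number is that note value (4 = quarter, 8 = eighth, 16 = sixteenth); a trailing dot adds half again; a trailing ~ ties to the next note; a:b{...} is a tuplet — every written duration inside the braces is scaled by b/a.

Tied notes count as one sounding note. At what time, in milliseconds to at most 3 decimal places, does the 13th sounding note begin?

note 13 onset = 76/7b = 4257.703ms

1. 0.0ms @ 0 + 1568.627ms (4)
2. 1568.627ms @ 4 + 224.09ms (4/7)
3. 1792.717ms @ 32/7 + 224.09ms (4/7)
4. 2016.807ms @ 36/7 + 224.09ms (4/7)
5. 2240.896ms @ 40/7 + 224.09ms (4/7)
6. 2464.986ms @ 44/7 + 224.09ms (4/7)
7. 2689.076ms @ 48/7 + 224.09ms (4/7)
8. 2913.165ms @ 52/7 + 224.09ms (4/7)
9. 3137.255ms @ 8 + 224.09ms (4/7)
10. 3361.345ms @ 60/7 + 224.09ms (4/7)
11. 3585.434ms @ 64/7 + 224.09ms (4/7)
12. 3809.524ms @ 68/7 + 448.179ms (8/7)
13. 4257.703ms @ 76/7 + 224.09ms (4/7)
14. 4481.793ms @ 80/7 + 224.09ms (4/7)
15. 4705.882ms @ 12 + 522.876ms (4/3)
16. 5228.758ms @ 40/3 + 522.876ms (4/3)
17. 5751.634ms @ 44/3 + 522.876ms (4/3)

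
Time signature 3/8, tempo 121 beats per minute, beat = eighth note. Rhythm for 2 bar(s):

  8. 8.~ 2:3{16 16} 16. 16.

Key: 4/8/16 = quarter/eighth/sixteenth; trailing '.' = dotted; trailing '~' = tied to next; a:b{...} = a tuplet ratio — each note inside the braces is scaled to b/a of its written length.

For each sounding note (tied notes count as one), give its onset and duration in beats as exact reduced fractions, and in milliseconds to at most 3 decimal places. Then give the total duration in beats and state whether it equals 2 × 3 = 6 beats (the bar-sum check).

1) 0.0ms=0b +743.802ms=3/2b
2) 743.802ms=3/2b +1115.702ms=9/4b
3) 1859.504ms=15/4b +371.901ms=3/4b
4) 2231.405ms=9/2b +371.901ms=3/4b
5) 2603.306ms=21/4b +371.901ms=3/4b
Σ=6b of 6 (121bpm 3/8) — PASS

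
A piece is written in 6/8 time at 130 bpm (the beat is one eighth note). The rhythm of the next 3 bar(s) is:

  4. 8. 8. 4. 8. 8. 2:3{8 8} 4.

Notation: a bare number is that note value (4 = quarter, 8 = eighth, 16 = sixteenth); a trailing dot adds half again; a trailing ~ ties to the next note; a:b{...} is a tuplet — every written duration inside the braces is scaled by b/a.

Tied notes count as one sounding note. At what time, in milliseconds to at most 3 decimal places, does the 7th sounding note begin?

1. 0.0ms @ 0 + 1384.615ms (3)
2. 1384.615ms @ 3 + 692.308ms (3/2)
3. 2076.923ms @ 9/2 + 692.308ms (3/2)
4. 2769.231ms @ 6 + 1384.615ms (3)
5. 4153.846ms @ 9 + 692.308ms (3/2)
6. 4846.154ms @ 21/2 + 692.308ms (3/2)
7. 5538.462ms @ 12 + 692.308ms (3/2)
8. 6230.769ms @ 27/2 + 692.308ms (3/2)
9. 6923.077ms @ 15 + 1384.615ms (3)

note 7 onset = 12b = 5538.462ms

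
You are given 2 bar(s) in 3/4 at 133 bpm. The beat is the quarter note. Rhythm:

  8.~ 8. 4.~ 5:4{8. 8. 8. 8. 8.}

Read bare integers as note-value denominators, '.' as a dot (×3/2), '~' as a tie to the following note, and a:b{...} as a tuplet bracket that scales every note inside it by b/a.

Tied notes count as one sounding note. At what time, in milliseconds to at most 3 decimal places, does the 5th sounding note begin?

note 5 onset = 24/5b = 2165.414ms

1. 0.0ms @ 0 + 676.692ms (3/2)
2. 676.692ms @ 3/2 + 947.368ms (21/10)
3. 1624.06ms @ 18/5 + 270.677ms (3/5)
4. 1894.737ms @ 21/5 + 270.677ms (3/5)
5. 2165.414ms @ 24/5 + 270.677ms (3/5)
6. 2436.09ms @ 27/5 + 270.677ms (3/5)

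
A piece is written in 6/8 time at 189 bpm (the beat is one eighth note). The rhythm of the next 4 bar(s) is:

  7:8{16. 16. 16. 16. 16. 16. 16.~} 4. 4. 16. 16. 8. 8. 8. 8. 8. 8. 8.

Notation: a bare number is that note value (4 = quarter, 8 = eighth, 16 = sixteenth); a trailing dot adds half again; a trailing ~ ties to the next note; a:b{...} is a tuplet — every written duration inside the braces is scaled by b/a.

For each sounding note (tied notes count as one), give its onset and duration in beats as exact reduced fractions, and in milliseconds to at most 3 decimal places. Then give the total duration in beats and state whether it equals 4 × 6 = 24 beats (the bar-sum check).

1) 0.0ms=0b +272.109ms=6/7b
2) 272.109ms=6/7b +272.109ms=6/7b
3) 544.218ms=12/7b +272.109ms=6/7b
4) 816.327ms=18/7b +272.109ms=6/7b
5) 1088.435ms=24/7b +272.109ms=6/7b
6) 1360.544ms=30/7b +272.109ms=6/7b
7) 1632.653ms=36/7b +1224.49ms=27/7b
8) 2857.143ms=9b +952.381ms=3b
9) 3809.524ms=12b +238.095ms=3/4b
10) 4047.619ms=51/4b +238.095ms=3/4b
11) 4285.714ms=27/2b +476.19ms=3/2b
12) 4761.905ms=15b +476.19ms=3/2b
13) 5238.095ms=33/2b +476.19ms=3/2b
14) 5714.286ms=18b +476.19ms=3/2b
15) 6190.476ms=39/2b +476.19ms=3/2b
16) 6666.667ms=21b +476.19ms=3/2b
17) 7142.857ms=45/2b +476.19ms=3/2b
Σ=24b of 24 (189bpm 6/8) — PASS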